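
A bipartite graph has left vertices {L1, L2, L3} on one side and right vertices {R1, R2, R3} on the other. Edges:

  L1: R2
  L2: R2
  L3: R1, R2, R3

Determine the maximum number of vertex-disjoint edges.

2

Unit-capacity flow: source→left, listed edges, right→sink; max matching = max flow.
Augmenting path L1→R2 (+1); matched 1.
Augmenting path L3→R1 (+1); matched 2.
No augmenting path remains; maximum matching = 2.
König certificate: {L3, R2} is a vertex cover of size 2 (every listed pair touches it), so no matching can be larger.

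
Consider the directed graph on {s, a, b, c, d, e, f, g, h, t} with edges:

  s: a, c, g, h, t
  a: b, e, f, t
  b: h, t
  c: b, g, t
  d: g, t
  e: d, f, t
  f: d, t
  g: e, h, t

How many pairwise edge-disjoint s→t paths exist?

Assign every edge capacity 1; by Menger, the answer equals the max flow.
Path s→t (+1); total 1.
Path s→a→t (+1); total 2.
Path s→c→t (+1); total 3.
Path s→g→t (+1); total 4.
No residual s→t path; max flow = 4.
Certifying cut of size 4: {s→a, s→c, s→g, s→t}.

4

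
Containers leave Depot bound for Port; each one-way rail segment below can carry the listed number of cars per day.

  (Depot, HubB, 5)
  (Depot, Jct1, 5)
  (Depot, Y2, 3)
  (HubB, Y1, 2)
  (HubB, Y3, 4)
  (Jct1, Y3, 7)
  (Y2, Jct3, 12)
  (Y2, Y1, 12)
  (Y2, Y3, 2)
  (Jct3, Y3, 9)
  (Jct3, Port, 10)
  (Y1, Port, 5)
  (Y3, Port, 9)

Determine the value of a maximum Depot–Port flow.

13

Augment Depot→HubB→Y1→Port: bottleneck 2, flow now 2.
Augment Depot→HubB→Y3→Port: bottleneck 3, flow now 5.
Augment Depot→Jct1→Y3→Port: bottleneck 5, flow now 10.
Augment Depot→Y2→Jct3→Port: bottleneck 3, flow now 13.
No augmenting path remains; maximum flow = 13.
In the residual graph, reachable from Depot: {Depot}.
Min-cut edges: Depot→HubB (5), Depot→Jct1 (5), Depot→Y2 (3); capacity 5 + 5 + 3 = 13.
This cut is saturated, so no flow can exceed 13.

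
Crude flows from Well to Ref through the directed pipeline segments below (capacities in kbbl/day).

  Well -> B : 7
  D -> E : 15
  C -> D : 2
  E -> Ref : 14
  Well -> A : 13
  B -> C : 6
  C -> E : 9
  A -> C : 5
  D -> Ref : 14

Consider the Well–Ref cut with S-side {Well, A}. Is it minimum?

Given cut capacity: 7 + 5 = 12.
Augment Well→A→C→D→Ref: bottleneck 2, flow now 2.
Augment Well→A→C→E→Ref: bottleneck 3, flow now 5.
Augment Well→B→C→E→Ref: bottleneck 6, flow now 11.
No augmenting path remains; maximum flow = 11.
In the residual graph, reachable from Well: {Well, A, B}.
Min-cut edges: A→C (5), B→C (6); capacity 5 + 6 = 11.
Cut capacity 12 exceeds the max flow 11, so it is not minimum.

No — its capacity is 12, but the minimum cut has capacity 11.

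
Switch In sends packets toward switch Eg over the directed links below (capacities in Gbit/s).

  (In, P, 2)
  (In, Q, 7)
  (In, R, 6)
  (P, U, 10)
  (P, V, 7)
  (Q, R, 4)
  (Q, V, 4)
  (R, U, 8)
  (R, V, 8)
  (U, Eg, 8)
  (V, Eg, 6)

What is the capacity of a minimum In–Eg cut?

Augment In→P→U→Eg: bottleneck 2, flow now 2.
Augment In→Q→V→Eg: bottleneck 4, flow now 6.
Augment In→R→U→Eg: bottleneck 6, flow now 12.
Augment In→Q→R→V→Eg: bottleneck 2, flow now 14.
No augmenting path remains; maximum flow = 14.
By max-flow min-cut, the minimum cut capacity equals the max flow.
In the residual graph, reachable from In: {In, P, Q, R, U, V}.
Min-cut edges: U→Eg (8), V→Eg (6); capacity 8 + 6 = 14.

14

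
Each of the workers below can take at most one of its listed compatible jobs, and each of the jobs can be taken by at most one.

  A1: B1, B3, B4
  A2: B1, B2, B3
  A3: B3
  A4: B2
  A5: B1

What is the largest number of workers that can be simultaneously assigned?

Unit-capacity flow: source→left, listed edges, right→sink; max matching = max flow.
Augmenting path A1→B1 (+1); matched 1.
Augmenting path A2→B2 (+1); matched 2.
Augmenting path A3→B3 (+1); matched 3.
Augmenting path A5→B1→A1→B4 (+1); matched 4.
No augmenting path remains; maximum matching = 4.
König certificate: {A1, B1, B2, B3} is a vertex cover of size 4 (every listed pair touches it), so no matching can be larger.

4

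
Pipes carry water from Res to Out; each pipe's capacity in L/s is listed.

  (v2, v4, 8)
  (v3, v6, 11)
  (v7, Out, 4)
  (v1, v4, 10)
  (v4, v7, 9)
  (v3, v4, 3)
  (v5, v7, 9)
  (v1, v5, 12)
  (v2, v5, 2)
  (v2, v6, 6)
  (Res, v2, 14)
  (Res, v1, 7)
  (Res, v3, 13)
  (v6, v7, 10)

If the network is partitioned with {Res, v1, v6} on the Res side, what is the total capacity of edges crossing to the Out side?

Edges leaving {Res, v1, v6}: Res→v2 (14), Res→v3 (13), v1→v4 (10), v1→v5 (12), v6→v7 (10).
Cut capacity = 14 + 13 + 10 + 12 + 10 = 59.

59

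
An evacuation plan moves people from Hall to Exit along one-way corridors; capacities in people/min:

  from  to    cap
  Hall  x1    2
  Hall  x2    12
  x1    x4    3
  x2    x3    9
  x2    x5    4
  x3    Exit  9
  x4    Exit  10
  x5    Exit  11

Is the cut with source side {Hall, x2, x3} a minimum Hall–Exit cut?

No — its capacity is 15, but the minimum cut has capacity 14.

Given cut capacity: 2 + 4 + 9 = 15.
Augment Hall→x1→x4→Exit: bottleneck 2, flow now 2.
Augment Hall→x2→x3→Exit: bottleneck 9, flow now 11.
Augment Hall→x2→x5→Exit: bottleneck 3, flow now 14.
No augmenting path remains; maximum flow = 14.
In the residual graph, reachable from Hall: {Hall}.
Min-cut edges: Hall→x1 (2), Hall→x2 (12); capacity 2 + 12 = 14.
Cut capacity 15 exceeds the max flow 14, so it is not minimum.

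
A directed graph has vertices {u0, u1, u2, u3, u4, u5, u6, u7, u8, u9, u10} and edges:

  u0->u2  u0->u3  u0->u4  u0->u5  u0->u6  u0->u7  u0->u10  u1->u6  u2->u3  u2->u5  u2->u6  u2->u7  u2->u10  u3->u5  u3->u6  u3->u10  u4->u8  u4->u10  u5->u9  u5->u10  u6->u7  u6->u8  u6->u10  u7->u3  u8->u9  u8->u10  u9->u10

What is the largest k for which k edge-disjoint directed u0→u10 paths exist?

7

Assign every edge capacity 1; by Menger, the answer equals the max flow.
Path u0→u10 (+1); total 1.
Path u0→u2→u10 (+1); total 2.
Path u0→u3→u10 (+1); total 3.
Path u0→u4→u10 (+1); total 4.
Path u0→u5→u10 (+1); total 5.
Path u0→u6→u10 (+1); total 6.
Path u0→u7→u3→u5→u9→u10 (+1); total 7.
No residual u0→u10 path; max flow = 7.
Certifying cut of size 7: {u0→u10, u0→u2, u0→u3, u0→u4, u0→u5, u0→u6, u0→u7}.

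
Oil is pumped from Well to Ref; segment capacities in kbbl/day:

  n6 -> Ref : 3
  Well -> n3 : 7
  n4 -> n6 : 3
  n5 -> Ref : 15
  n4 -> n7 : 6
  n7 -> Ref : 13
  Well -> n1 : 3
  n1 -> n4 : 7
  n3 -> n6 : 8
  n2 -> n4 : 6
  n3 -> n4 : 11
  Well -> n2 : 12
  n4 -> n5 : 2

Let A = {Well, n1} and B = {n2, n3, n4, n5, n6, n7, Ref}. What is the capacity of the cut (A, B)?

Edges leaving {Well, n1}: Well→n2 (12), Well→n3 (7), n1→n4 (7).
Cut capacity = 12 + 7 + 7 = 26.

26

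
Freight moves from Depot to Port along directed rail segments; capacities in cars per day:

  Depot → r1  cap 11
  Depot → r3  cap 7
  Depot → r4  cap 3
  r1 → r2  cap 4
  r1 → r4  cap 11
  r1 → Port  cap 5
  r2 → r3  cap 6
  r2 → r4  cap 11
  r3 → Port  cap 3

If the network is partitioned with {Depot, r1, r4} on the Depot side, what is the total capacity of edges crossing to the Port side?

16

Edges leaving {Depot, r1, r4}: Depot→r3 (7), r1→r2 (4), r1→Port (5).
Cut capacity = 7 + 4 + 5 = 16.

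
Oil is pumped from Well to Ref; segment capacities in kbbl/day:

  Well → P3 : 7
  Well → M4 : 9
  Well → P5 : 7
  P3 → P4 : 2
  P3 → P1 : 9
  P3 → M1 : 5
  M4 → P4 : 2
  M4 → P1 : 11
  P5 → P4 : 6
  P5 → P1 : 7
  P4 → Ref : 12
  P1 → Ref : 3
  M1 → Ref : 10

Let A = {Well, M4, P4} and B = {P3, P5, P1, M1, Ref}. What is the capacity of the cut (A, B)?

37

Edges leaving {Well, M4, P4}: Well→P3 (7), Well→P5 (7), M4→P1 (11), P4→Ref (12).
Cut capacity = 7 + 7 + 11 + 12 = 37.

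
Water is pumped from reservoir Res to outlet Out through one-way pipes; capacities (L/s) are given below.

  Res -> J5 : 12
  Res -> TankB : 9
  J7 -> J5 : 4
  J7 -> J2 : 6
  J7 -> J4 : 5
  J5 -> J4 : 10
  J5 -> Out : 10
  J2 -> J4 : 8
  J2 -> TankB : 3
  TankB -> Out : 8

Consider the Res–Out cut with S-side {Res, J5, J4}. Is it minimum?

Given cut capacity: 9 + 10 = 19.
Augment Res→J5→Out: bottleneck 10, flow now 10.
Augment Res→TankB→Out: bottleneck 8, flow now 18.
No augmenting path remains; maximum flow = 18.
In the residual graph, reachable from Res: {Res, J5, J4, TankB}.
Min-cut edges: J5→Out (10), TankB→Out (8); capacity 10 + 8 = 18.
Cut capacity 19 exceeds the max flow 18, so it is not minimum.

No — its capacity is 19, but the minimum cut has capacity 18.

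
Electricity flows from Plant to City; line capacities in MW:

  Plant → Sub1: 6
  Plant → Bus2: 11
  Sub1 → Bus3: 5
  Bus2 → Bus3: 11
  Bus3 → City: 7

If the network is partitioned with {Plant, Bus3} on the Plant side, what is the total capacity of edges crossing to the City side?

24

Edges leaving {Plant, Bus3}: Plant→Sub1 (6), Plant→Bus2 (11), Bus3→City (7).
Cut capacity = 6 + 11 + 7 = 24.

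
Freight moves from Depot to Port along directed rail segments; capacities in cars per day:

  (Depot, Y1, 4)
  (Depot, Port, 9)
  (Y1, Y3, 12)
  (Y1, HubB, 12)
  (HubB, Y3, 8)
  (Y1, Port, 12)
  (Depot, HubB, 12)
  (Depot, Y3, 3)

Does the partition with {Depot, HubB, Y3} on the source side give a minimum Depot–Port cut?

Yes — it is a minimum cut (capacity 13).

Given cut capacity: 4 + 9 = 13.
Augment Depot→Port: bottleneck 9, flow now 9.
Augment Depot→Y1→Port: bottleneck 4, flow now 13.
No augmenting path remains; maximum flow = 13.
Cut capacity 13 equals the max flow, so it is a minimum cut.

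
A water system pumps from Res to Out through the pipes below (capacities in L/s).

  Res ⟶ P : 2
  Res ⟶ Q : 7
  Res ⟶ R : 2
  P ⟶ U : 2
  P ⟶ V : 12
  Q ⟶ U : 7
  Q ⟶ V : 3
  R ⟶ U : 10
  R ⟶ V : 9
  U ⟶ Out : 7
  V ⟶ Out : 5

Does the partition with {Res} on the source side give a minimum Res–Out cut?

Given cut capacity: 2 + 7 + 2 = 11.
Augment Res→P→U→Out: bottleneck 2, flow now 2.
Augment Res→Q→U→Out: bottleneck 5, flow now 7.
Augment Res→Q→V→Out: bottleneck 2, flow now 9.
Augment Res→R→V→Out: bottleneck 2, flow now 11.
No augmenting path remains; maximum flow = 11.
Cut capacity 11 equals the max flow, so it is a minimum cut.

Yes — it is a minimum cut (capacity 11).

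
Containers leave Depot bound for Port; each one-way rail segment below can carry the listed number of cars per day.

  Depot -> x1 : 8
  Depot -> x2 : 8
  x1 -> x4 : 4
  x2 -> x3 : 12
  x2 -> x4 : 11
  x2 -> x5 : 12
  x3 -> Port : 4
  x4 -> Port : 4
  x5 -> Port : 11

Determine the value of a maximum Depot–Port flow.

12

Augment Depot→x1→x4→Port: bottleneck 4, flow now 4.
Augment Depot→x2→x3→Port: bottleneck 4, flow now 8.
Augment Depot→x2→x5→Port: bottleneck 4, flow now 12.
No augmenting path remains; maximum flow = 12.
In the residual graph, reachable from Depot: {Depot, x1}.
Min-cut edges: Depot→x2 (8), x1→x4 (4); capacity 8 + 4 = 12.
This cut is saturated, so no flow can exceed 12.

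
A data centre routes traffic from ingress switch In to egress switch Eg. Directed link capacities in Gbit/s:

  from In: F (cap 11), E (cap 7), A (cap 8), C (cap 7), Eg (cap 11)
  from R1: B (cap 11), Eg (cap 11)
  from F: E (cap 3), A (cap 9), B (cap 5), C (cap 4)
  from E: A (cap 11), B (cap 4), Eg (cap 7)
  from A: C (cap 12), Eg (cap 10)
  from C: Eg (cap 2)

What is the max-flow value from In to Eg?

Augment In→Eg: bottleneck 11, flow now 11.
Augment In→E→Eg: bottleneck 7, flow now 18.
Augment In→A→Eg: bottleneck 8, flow now 26.
Augment In→C→Eg: bottleneck 2, flow now 28.
Augment In→F→A→Eg: bottleneck 2, flow now 30.
No augmenting path remains; maximum flow = 30.
In the residual graph, reachable from In: {In, F, E, A, B, C}.
Min-cut edges: In→Eg (11), E→Eg (7), A→Eg (10), C→Eg (2); capacity 11 + 7 + 10 + 2 = 30.
This cut is saturated, so no flow can exceed 30.

30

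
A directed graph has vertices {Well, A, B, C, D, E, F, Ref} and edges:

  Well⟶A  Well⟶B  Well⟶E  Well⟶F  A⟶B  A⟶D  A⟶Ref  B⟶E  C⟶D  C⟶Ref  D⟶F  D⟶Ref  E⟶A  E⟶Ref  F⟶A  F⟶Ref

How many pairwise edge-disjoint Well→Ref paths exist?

4

Assign every edge capacity 1; by Menger, the answer equals the max flow.
Path Well→A→Ref (+1); total 1.
Path Well→E→Ref (+1); total 2.
Path Well→F→Ref (+1); total 3.
Path Well→B→E→A→D→Ref (+1); total 4.
No residual Well→Ref path; max flow = 4.
Certifying cut of size 4: {Well→A, Well→B, Well→E, Well→F}.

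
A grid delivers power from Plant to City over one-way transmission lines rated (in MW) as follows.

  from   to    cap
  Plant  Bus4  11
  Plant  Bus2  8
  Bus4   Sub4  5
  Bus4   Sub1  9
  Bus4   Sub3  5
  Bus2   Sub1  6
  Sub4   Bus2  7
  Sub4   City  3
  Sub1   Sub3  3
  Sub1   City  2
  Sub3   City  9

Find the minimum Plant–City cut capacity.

Augment Plant→Bus4→Sub4→City: bottleneck 3, flow now 3.
Augment Plant→Bus4→Sub1→City: bottleneck 2, flow now 5.
Augment Plant→Bus4→Sub3→City: bottleneck 5, flow now 10.
Augment Plant→Bus4→Sub1→Sub3→City: bottleneck 1, flow now 11.
Augment Plant→Bus2→Sub1→Sub3→City: bottleneck 2, flow now 13.
No augmenting path remains; maximum flow = 13.
By max-flow min-cut, the minimum cut capacity equals the max flow.
In the residual graph, reachable from Plant: {Plant, Bus4, Bus2, Sub4, Sub1}.
Min-cut edges: Bus4→Sub3 (5), Sub4→City (3), Sub1→Sub3 (3), Sub1→City (2); capacity 5 + 3 + 3 + 2 = 13.

13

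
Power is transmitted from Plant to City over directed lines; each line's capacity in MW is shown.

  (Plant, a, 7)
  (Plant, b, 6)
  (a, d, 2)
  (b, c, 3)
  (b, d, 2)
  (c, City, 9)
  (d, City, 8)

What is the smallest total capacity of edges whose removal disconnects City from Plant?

Augment Plant→a→d→City: bottleneck 2, flow now 2.
Augment Plant→b→c→City: bottleneck 3, flow now 5.
Augment Plant→b→d→City: bottleneck 2, flow now 7.
No augmenting path remains; maximum flow = 7.
By max-flow min-cut, the minimum cut capacity equals the max flow.
In the residual graph, reachable from Plant: {Plant, a, b}.
Min-cut edges: a→d (2), b→c (3), b→d (2); capacity 2 + 3 + 2 = 7.

7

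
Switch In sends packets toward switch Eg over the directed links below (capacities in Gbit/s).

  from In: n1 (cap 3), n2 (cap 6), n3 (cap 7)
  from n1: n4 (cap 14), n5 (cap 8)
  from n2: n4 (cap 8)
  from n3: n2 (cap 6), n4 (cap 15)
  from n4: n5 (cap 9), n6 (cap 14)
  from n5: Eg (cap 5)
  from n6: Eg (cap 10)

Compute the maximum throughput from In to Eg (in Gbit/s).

15

Augment In→n1→n5→Eg: bottleneck 3, flow now 3.
Augment In→n2→n4→n5→Eg: bottleneck 2, flow now 5.
Augment In→n2→n4→n6→Eg: bottleneck 4, flow now 9.
Augment In→n3→n4→n6→Eg: bottleneck 6, flow now 15.
No augmenting path remains; maximum flow = 15.
In the residual graph, reachable from In: {In, n1, n2, n3, n4, n5, n6}.
Min-cut edges: n5→Eg (5), n6→Eg (10); capacity 5 + 10 = 15.
This cut is saturated, so no flow can exceed 15.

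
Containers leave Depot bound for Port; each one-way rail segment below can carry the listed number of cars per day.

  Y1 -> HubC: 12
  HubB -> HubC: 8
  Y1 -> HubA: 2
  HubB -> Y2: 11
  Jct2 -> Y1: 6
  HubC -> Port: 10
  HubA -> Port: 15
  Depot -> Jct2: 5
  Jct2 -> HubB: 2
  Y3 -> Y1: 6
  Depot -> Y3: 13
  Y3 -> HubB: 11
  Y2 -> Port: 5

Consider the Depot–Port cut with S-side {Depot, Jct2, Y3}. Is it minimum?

No — its capacity is 25, but the minimum cut has capacity 17.

Given cut capacity: 6 + 2 + 6 + 11 = 25.
Augment Depot→Jct2→Y1→HubC→Port: bottleneck 5, flow now 5.
Augment Depot→Y3→Y1→HubC→Port: bottleneck 5, flow now 10.
Augment Depot→Y3→Y1→HubA→Port: bottleneck 1, flow now 11.
Augment Depot→Y3→HubB→Y2→Port: bottleneck 5, flow now 16.
Augment Depot→Y3→HubB→HubC→Y1→HubA→Port: bottleneck 1, flow now 17. (uses reverse residual edge)
No augmenting path remains; maximum flow = 17.
In the residual graph, reachable from Depot: {Depot, Jct2, Y3, Y1, HubB, Y2, HubC}.
Min-cut edges: Y1→HubA (2), Y2→Port (5), HubC→Port (10); capacity 2 + 5 + 10 = 17.
Cut capacity 25 exceeds the max flow 17, so it is not minimum.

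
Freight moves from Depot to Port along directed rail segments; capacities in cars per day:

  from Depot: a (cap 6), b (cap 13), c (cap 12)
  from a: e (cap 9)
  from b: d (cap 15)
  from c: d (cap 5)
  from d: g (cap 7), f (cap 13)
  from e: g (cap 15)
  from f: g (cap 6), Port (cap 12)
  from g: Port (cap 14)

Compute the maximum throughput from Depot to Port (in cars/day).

24

Augment Depot→a→e→g→Port: bottleneck 6, flow now 6.
Augment Depot→b→d→f→Port: bottleneck 12, flow now 18.
Augment Depot→b→d→g→Port: bottleneck 1, flow now 19.
Augment Depot→c→d→g→Port: bottleneck 5, flow now 24.
No augmenting path remains; maximum flow = 24.
In the residual graph, reachable from Depot: {Depot, c}.
Min-cut edges: Depot→a (6), Depot→b (13), c→d (5); capacity 6 + 13 + 5 = 24.
This cut is saturated, so no flow can exceed 24.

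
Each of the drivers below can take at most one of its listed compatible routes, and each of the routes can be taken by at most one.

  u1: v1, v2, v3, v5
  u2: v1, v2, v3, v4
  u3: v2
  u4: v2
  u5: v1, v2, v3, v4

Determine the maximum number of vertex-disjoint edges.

Unit-capacity flow: source→left, listed edges, right→sink; max matching = max flow.
Augmenting path u1→v1 (+1); matched 1.
Augmenting path u2→v2 (+1); matched 2.
Augmenting path u5→v3 (+1); matched 3.
Augmenting path u3→v2→u2→v4 (+1); matched 4.
No augmenting path remains; maximum matching = 4.
König certificate: {u1, u2, u5, v2} is a vertex cover of size 4 (every listed pair touches it), so no matching can be larger.

4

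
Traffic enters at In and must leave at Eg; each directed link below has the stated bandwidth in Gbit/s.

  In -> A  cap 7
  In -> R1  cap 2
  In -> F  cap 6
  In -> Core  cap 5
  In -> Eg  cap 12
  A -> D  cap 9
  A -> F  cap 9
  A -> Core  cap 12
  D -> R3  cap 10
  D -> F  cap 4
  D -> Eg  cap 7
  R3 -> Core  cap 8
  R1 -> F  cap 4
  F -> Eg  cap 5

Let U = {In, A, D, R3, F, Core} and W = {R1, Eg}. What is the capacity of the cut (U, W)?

26

Edges leaving {In, A, D, R3, F, Core}: In→R1 (2), In→Eg (12), D→Eg (7), F→Eg (5).
Cut capacity = 2 + 12 + 7 + 5 = 26.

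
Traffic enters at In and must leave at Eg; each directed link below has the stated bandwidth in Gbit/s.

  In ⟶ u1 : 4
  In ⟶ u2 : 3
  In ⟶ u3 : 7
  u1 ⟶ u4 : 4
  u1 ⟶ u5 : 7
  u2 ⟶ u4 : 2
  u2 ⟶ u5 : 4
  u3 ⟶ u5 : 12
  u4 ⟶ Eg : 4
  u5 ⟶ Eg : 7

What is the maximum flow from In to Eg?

Augment In→u1→u4→Eg: bottleneck 4, flow now 4.
Augment In→u2→u5→Eg: bottleneck 3, flow now 7.
Augment In→u3→u5→Eg: bottleneck 4, flow now 11.
No augmenting path remains; maximum flow = 11.
In the residual graph, reachable from In: {In, u1, u2, u3, u4, u5}.
Min-cut edges: u4→Eg (4), u5→Eg (7); capacity 4 + 7 = 11.
This cut is saturated, so no flow can exceed 11.

11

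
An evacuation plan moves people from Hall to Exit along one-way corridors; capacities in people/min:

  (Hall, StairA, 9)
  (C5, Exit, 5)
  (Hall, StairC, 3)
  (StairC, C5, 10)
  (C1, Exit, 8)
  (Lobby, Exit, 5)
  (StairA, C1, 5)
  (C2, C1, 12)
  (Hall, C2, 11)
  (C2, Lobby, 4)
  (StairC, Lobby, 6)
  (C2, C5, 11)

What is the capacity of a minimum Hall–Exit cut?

Augment Hall→C2→C1→Exit: bottleneck 8, flow now 8.
Augment Hall→C2→C5→Exit: bottleneck 3, flow now 11.
Augment Hall→StairC→C5→Exit: bottleneck 2, flow now 13.
Augment Hall→StairC→Lobby→Exit: bottleneck 1, flow now 14.
Augment Hall→StairA→C1→C2→Lobby→Exit: bottleneck 4, flow now 18. (uses reverse residual edge)
No augmenting path remains; maximum flow = 18.
By max-flow min-cut, the minimum cut capacity equals the max flow.
In the residual graph, reachable from Hall: {Hall, C2, StairC, StairA, C1, C5, Lobby}.
Min-cut edges: C1→Exit (8), C5→Exit (5), Lobby→Exit (5); capacity 8 + 5 + 5 = 18.

18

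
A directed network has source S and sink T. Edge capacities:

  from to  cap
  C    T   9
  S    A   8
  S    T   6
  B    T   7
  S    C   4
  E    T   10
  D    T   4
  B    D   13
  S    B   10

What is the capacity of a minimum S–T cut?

Augment S→T: bottleneck 6, flow now 6.
Augment S→B→T: bottleneck 7, flow now 13.
Augment S→C→T: bottleneck 4, flow now 17.
Augment S→B→D→T: bottleneck 3, flow now 20.
No augmenting path remains; maximum flow = 20.
By max-flow min-cut, the minimum cut capacity equals the max flow.
In the residual graph, reachable from S: {S, A}.
Min-cut edges: S→B (10), S→C (4), S→T (6); capacity 10 + 4 + 6 = 20.

20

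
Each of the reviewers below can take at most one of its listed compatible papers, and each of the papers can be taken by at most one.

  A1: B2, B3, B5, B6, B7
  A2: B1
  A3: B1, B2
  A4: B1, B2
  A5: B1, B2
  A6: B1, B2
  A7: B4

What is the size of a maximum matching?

4

Unit-capacity flow: source→left, listed edges, right→sink; max matching = max flow.
Augmenting path A1→B2 (+1); matched 1.
Augmenting path A2→B1 (+1); matched 2.
Augmenting path A7→B4 (+1); matched 3.
Augmenting path A3→B2→A1→B3 (+1); matched 4.
No augmenting path remains; maximum matching = 4.
König certificate: {A1, A7, B1, B2} is a vertex cover of size 4 (every listed pair touches it), so no matching can be larger.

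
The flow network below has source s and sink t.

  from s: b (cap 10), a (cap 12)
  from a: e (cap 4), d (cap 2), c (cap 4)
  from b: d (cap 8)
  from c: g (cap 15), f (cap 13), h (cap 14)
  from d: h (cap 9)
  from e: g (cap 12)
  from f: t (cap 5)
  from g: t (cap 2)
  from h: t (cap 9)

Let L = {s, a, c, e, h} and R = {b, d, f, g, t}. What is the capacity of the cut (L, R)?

Edges leaving {s, a, c, e, h}: s→b (10), a→d (2), c→f (13), c→g (15), e→g (12), h→t (9).
Cut capacity = 10 + 2 + 13 + 15 + 12 + 9 = 61.

61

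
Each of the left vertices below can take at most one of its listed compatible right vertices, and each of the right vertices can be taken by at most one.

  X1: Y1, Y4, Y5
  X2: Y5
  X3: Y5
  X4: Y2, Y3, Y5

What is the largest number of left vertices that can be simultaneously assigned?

Unit-capacity flow: source→left, listed edges, right→sink; max matching = max flow.
Augmenting path X1→Y1 (+1); matched 1.
Augmenting path X2→Y5 (+1); matched 2.
Augmenting path X4→Y2 (+1); matched 3.
No augmenting path remains; maximum matching = 3.
König certificate: {X1, X4, Y5} is a vertex cover of size 3 (every listed pair touches it), so no matching can be larger.

3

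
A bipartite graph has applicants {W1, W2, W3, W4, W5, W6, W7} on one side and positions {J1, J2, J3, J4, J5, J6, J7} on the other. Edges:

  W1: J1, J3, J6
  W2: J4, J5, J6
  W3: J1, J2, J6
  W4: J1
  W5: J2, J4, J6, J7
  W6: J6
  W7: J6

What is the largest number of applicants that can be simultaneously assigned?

6

Unit-capacity flow: source→left, listed edges, right→sink; max matching = max flow.
Augmenting path W1→J1 (+1); matched 1.
Augmenting path W2→J4 (+1); matched 2.
Augmenting path W3→J2 (+1); matched 3.
Augmenting path W5→J6 (+1); matched 4.
Augmenting path W4→J1→W1→J3 (+1); matched 5.
Augmenting path W6→J6→W5→J7 (+1); matched 6.
No augmenting path remains; maximum matching = 6.
König certificate: {W1, W2, W3, W4, W5, J6} is a vertex cover of size 6 (every listed pair touches it), so no matching can be larger.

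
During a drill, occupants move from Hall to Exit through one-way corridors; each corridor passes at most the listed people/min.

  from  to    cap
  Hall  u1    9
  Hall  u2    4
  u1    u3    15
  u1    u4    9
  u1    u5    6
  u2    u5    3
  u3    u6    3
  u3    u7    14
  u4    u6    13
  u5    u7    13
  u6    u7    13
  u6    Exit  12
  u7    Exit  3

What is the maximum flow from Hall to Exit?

12

Augment Hall→u1→u3→u6→Exit: bottleneck 3, flow now 3.
Augment Hall→u1→u3→u7→Exit: bottleneck 3, flow now 6.
Augment Hall→u1→u4→u6→Exit: bottleneck 3, flow now 9.
Augment Hall→u2→u5→u7→u3→u1→u4→u6→Exit: bottleneck 3, flow now 12. (uses reverse residual edge)
No augmenting path remains; maximum flow = 12.
In the residual graph, reachable from Hall: {Hall, u2}.
Min-cut edges: Hall→u1 (9), u2→u5 (3); capacity 9 + 3 = 12.
This cut is saturated, so no flow can exceed 12.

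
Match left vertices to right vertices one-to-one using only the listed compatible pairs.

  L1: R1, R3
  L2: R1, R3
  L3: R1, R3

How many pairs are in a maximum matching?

2

Unit-capacity flow: source→left, listed edges, right→sink; max matching = max flow.
Augmenting path L1→R1 (+1); matched 1.
Augmenting path L2→R3 (+1); matched 2.
No augmenting path remains; maximum matching = 2.
König certificate: {R1, R3} is a vertex cover of size 2 (every listed pair touches it), so no matching can be larger.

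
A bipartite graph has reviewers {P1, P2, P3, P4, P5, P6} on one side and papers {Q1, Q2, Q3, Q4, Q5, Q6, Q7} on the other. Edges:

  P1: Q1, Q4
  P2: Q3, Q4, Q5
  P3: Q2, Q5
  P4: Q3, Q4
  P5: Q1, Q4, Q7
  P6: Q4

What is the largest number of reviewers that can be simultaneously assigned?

6

Unit-capacity flow: source→left, listed edges, right→sink; max matching = max flow.
Augmenting path P1→Q1 (+1); matched 1.
Augmenting path P2→Q3 (+1); matched 2.
Augmenting path P3→Q2 (+1); matched 3.
Augmenting path P4→Q4 (+1); matched 4.
Augmenting path P5→Q7 (+1); matched 5.
Augmenting path P6→Q4→P4→Q3→P2→Q5 (+1); matched 6.
No augmenting path remains; maximum matching = 6.
König certificate: {P1, P2, P3, P4, P5, P6} is a vertex cover of size 6 (every listed pair touches it), so no matching can be larger.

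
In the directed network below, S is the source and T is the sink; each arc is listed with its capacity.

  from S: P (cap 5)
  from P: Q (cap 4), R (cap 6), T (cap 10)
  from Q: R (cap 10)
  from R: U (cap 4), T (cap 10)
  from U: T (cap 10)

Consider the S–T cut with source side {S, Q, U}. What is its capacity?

25

Edges leaving {S, Q, U}: S→P (5), Q→R (10), U→T (10).
Cut capacity = 5 + 10 + 10 = 25.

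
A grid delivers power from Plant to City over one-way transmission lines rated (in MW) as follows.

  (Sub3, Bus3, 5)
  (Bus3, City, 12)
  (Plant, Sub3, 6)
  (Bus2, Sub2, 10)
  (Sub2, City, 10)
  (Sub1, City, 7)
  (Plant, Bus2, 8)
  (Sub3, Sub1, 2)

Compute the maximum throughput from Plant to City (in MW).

Augment Plant→Sub3→Bus3→City: bottleneck 5, flow now 5.
Augment Plant→Sub3→Sub1→City: bottleneck 1, flow now 6.
Augment Plant→Bus2→Sub2→City: bottleneck 8, flow now 14.
No augmenting path remains; maximum flow = 14.
In the residual graph, reachable from Plant: {Plant}.
Min-cut edges: Plant→Sub3 (6), Plant→Bus2 (8); capacity 6 + 8 = 14.
This cut is saturated, so no flow can exceed 14.

14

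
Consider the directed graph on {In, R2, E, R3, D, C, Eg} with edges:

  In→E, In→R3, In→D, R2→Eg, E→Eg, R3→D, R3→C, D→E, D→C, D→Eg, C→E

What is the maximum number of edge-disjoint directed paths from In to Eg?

2

Assign every edge capacity 1; by Menger, the answer equals the max flow.
Path In→E→Eg (+1); total 1.
Path In→D→Eg (+1); total 2.
No residual In→Eg path; max flow = 2.
Certifying cut of size 2: {D→Eg, E→Eg}.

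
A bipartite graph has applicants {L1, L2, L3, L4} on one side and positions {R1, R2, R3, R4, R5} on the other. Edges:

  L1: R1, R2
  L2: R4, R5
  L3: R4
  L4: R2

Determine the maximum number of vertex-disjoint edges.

4

Unit-capacity flow: source→left, listed edges, right→sink; max matching = max flow.
Augmenting path L1→R1 (+1); matched 1.
Augmenting path L2→R4 (+1); matched 2.
Augmenting path L4→R2 (+1); matched 3.
Augmenting path L3→R4→L2→R5 (+1); matched 4.
No augmenting path remains; maximum matching = 4.
König certificate: {L1, L2, L3, L4} is a vertex cover of size 4 (every listed pair touches it), so no matching can be larger.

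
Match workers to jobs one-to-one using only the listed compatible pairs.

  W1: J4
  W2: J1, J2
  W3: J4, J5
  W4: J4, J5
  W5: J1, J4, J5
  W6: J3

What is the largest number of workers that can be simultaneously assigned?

Unit-capacity flow: source→left, listed edges, right→sink; max matching = max flow.
Augmenting path W1→J4 (+1); matched 1.
Augmenting path W2→J1 (+1); matched 2.
Augmenting path W3→J5 (+1); matched 3.
Augmenting path W6→J3 (+1); matched 4.
Augmenting path W5→J1→W2→J2 (+1); matched 5.
No augmenting path remains; maximum matching = 5.
König certificate: {W2, W5, W6, J4, J5} is a vertex cover of size 5 (every listed pair touches it), so no matching can be larger.

5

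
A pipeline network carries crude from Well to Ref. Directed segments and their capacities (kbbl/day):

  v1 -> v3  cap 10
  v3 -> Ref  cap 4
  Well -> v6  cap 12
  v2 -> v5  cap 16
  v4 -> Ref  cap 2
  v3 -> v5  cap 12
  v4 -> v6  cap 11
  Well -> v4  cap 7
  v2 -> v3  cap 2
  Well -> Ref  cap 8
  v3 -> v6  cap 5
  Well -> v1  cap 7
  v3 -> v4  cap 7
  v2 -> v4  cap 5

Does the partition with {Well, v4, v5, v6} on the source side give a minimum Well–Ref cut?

Given cut capacity: 7 + 8 + 2 = 17.
Augment Well→Ref: bottleneck 8, flow now 8.
Augment Well→v4→Ref: bottleneck 2, flow now 10.
Augment Well→v1→v3→Ref: bottleneck 4, flow now 14.
No augmenting path remains; maximum flow = 14.
In the residual graph, reachable from Well: {Well, v1, v3, v4, v5, v6}.
Min-cut edges: Well→Ref (8), v3→Ref (4), v4→Ref (2); capacity 8 + 4 + 2 = 14.
Cut capacity 17 exceeds the max flow 14, so it is not minimum.

No — its capacity is 17, but the minimum cut has capacity 14.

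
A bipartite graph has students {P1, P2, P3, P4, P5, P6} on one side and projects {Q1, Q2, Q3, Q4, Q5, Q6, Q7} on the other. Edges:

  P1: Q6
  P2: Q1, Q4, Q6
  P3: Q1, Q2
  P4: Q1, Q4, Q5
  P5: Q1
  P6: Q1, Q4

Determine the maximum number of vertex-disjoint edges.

Unit-capacity flow: source→left, listed edges, right→sink; max matching = max flow.
Augmenting path P1→Q6 (+1); matched 1.
Augmenting path P2→Q1 (+1); matched 2.
Augmenting path P3→Q2 (+1); matched 3.
Augmenting path P4→Q4 (+1); matched 4.
Augmenting path P6→Q4→P4→Q5 (+1); matched 5.
No augmenting path remains; maximum matching = 5.
König certificate: {P3, P4, Q1, Q4, Q6} is a vertex cover of size 5 (every listed pair touches it), so no matching can be larger.

5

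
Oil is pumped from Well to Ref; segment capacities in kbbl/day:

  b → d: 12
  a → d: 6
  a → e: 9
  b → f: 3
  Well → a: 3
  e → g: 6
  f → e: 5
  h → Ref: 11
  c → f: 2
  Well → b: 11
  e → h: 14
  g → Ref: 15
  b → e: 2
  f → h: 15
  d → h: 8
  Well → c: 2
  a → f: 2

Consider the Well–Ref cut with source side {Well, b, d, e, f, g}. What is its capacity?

57

Edges leaving {Well, b, d, e, f, g}: Well→a (3), Well→c (2), d→h (8), e→h (14), f→h (15), g→Ref (15).
Cut capacity = 3 + 2 + 8 + 14 + 15 + 15 = 57.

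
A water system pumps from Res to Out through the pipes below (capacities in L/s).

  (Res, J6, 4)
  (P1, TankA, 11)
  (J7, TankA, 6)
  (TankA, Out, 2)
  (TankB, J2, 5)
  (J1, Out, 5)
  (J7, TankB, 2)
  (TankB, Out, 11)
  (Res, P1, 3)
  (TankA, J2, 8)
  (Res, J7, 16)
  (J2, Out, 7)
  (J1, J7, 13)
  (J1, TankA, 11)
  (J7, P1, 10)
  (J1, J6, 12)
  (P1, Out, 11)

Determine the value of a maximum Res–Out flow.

Augment Res→P1→Out: bottleneck 3, flow now 3.
Augment Res→J7→P1→Out: bottleneck 8, flow now 11.
Augment Res→J7→TankA→Out: bottleneck 2, flow now 13.
Augment Res→J7→TankB→Out: bottleneck 2, flow now 15.
Augment Res→J7→TankA→J2→Out: bottleneck 4, flow now 19.
No augmenting path remains; maximum flow = 19.
In the residual graph, reachable from Res: {Res, J6}.
Min-cut edges: Res→J7 (16), Res→P1 (3); capacity 16 + 3 = 19.
This cut is saturated, so no flow can exceed 19.

19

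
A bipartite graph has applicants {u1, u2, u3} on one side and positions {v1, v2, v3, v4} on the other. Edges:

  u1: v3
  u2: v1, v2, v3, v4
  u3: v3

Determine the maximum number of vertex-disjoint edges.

2

Unit-capacity flow: source→left, listed edges, right→sink; max matching = max flow.
Augmenting path u1→v3 (+1); matched 1.
Augmenting path u2→v1 (+1); matched 2.
No augmenting path remains; maximum matching = 2.
König certificate: {u2, v3} is a vertex cover of size 2 (every listed pair touches it), so no matching can be larger.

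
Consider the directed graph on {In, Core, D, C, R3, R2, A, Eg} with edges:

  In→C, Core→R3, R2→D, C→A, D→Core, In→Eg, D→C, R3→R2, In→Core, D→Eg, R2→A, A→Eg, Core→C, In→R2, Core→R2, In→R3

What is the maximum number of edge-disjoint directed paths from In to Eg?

3

Assign every edge capacity 1; by Menger, the answer equals the max flow.
Path In→Eg (+1); total 1.
Path In→C→A→Eg (+1); total 2.
Path In→R2→D→Eg (+1); total 3.
No residual In→Eg path; max flow = 3.
Certifying cut of size 3: {A→Eg, In→Eg, R2→D}.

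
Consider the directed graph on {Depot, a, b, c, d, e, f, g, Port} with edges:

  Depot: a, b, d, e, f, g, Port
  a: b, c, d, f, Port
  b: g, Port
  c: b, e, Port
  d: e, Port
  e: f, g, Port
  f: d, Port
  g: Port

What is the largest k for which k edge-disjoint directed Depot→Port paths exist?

7

Assign every edge capacity 1; by Menger, the answer equals the max flow.
Path Depot→Port (+1); total 1.
Path Depot→a→Port (+1); total 2.
Path Depot→b→Port (+1); total 3.
Path Depot→d→Port (+1); total 4.
Path Depot→e→Port (+1); total 5.
Path Depot→f→Port (+1); total 6.
Path Depot→g→Port (+1); total 7.
No residual Depot→Port path; max flow = 7.
Certifying cut of size 7: {Depot→Port, Depot→a, Depot→b, Depot→d, Depot→e, Depot→f, Depot→g}.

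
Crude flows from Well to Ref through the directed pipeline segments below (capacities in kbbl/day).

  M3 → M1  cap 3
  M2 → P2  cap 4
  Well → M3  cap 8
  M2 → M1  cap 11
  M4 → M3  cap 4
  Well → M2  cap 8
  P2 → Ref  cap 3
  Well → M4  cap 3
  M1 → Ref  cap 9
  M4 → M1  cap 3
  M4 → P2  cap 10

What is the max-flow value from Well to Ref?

Augment Well→M4→P2→Ref: bottleneck 3, flow now 3.
Augment Well→M2→M1→Ref: bottleneck 8, flow now 11.
Augment Well→M3→M1→Ref: bottleneck 1, flow now 12.
No augmenting path remains; maximum flow = 12.
In the residual graph, reachable from Well: {Well, M4, M2, M3, P2, M1}.
Min-cut edges: P2→Ref (3), M1→Ref (9); capacity 3 + 9 = 12.
This cut is saturated, so no flow can exceed 12.

12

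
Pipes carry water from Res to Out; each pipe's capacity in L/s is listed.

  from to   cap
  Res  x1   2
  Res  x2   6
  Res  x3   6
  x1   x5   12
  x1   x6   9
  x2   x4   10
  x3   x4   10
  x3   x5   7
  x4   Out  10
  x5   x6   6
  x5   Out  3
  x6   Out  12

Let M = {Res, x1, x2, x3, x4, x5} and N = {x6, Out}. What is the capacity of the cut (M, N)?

Edges leaving {Res, x1, x2, x3, x4, x5}: x1→x6 (9), x4→Out (10), x5→x6 (6), x5→Out (3).
Cut capacity = 9 + 10 + 6 + 3 = 28.

28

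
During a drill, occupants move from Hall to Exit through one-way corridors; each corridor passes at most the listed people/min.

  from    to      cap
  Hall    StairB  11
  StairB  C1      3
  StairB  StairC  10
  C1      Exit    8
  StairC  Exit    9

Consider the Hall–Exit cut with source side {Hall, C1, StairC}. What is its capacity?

Edges leaving {Hall, C1, StairC}: Hall→StairB (11), C1→Exit (8), StairC→Exit (9).
Cut capacity = 11 + 8 + 9 = 28.

28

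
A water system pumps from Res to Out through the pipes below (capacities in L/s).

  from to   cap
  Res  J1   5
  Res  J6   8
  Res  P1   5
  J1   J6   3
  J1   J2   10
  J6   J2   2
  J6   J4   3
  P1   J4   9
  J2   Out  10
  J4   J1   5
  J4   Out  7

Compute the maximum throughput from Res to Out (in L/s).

Augment Res→J1→J2→Out: bottleneck 5, flow now 5.
Augment Res→J6→J2→Out: bottleneck 2, flow now 7.
Augment Res→J6→J4→Out: bottleneck 3, flow now 10.
Augment Res→P1→J4→Out: bottleneck 4, flow now 14.
Augment Res→P1→J4→J1→J2→Out: bottleneck 1, flow now 15.
No augmenting path remains; maximum flow = 15.
In the residual graph, reachable from Res: {Res, J6}.
Min-cut edges: Res→J1 (5), Res→P1 (5), J6→J2 (2), J6→J4 (3); capacity 5 + 5 + 2 + 3 = 15.
This cut is saturated, so no flow can exceed 15.

15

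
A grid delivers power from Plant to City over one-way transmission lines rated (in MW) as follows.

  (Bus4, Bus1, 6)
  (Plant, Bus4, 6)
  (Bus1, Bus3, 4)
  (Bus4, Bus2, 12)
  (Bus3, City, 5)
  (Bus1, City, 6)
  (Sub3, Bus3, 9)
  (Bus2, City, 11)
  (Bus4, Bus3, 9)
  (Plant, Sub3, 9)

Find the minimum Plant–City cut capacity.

11

Augment Plant→Bus4→Bus3→City: bottleneck 5, flow now 5.
Augment Plant→Bus4→Bus1→City: bottleneck 1, flow now 6.
Augment Plant→Sub3→Bus3→Bus4→Bus1→City: bottleneck 5, flow now 11. (uses reverse residual edge)
No augmenting path remains; maximum flow = 11.
By max-flow min-cut, the minimum cut capacity equals the max flow.
In the residual graph, reachable from Plant: {Plant, Sub3, Bus3}.
Min-cut edges: Plant→Bus4 (6), Bus3→City (5); capacity 6 + 5 = 11.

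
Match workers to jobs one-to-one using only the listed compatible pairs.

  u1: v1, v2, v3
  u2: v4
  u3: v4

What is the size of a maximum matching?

2

Unit-capacity flow: source→left, listed edges, right→sink; max matching = max flow.
Augmenting path u1→v1 (+1); matched 1.
Augmenting path u2→v4 (+1); matched 2.
No augmenting path remains; maximum matching = 2.
König certificate: {u1, v4} is a vertex cover of size 2 (every listed pair touches it), so no matching can be larger.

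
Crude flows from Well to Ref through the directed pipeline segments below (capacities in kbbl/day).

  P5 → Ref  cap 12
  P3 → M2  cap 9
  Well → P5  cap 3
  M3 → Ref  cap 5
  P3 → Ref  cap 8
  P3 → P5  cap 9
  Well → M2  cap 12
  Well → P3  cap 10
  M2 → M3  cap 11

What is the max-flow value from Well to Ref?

18

Augment Well→P3→Ref: bottleneck 8, flow now 8.
Augment Well→P5→Ref: bottleneck 3, flow now 11.
Augment Well→P3→P5→Ref: bottleneck 2, flow now 13.
Augment Well→M2→M3→Ref: bottleneck 5, flow now 18.
No augmenting path remains; maximum flow = 18.
In the residual graph, reachable from Well: {Well, M2, M3}.
Min-cut edges: Well→P3 (10), Well→P5 (3), M3→Ref (5); capacity 10 + 3 + 5 = 18.
This cut is saturated, so no flow can exceed 18.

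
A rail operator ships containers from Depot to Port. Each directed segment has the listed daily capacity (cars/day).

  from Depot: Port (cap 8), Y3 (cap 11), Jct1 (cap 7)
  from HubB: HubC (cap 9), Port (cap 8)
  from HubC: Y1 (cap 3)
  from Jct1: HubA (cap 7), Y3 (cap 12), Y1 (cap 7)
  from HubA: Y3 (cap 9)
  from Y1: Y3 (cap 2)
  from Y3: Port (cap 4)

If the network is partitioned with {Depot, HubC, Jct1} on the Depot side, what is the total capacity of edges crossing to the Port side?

Edges leaving {Depot, HubC, Jct1}: Depot→Y3 (11), Depot→Port (8), HubC→Y1 (3), Jct1→HubA (7), Jct1→Y1 (7), Jct1→Y3 (12).
Cut capacity = 11 + 8 + 3 + 7 + 7 + 12 = 48.

48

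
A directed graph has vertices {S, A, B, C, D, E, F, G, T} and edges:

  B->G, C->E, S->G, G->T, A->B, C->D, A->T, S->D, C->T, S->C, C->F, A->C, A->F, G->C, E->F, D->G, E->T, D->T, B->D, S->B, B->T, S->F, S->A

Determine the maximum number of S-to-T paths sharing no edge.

5

Assign every edge capacity 1; by Menger, the answer equals the max flow.
Path S→A→T (+1); total 1.
Path S→B→T (+1); total 2.
Path S→C→T (+1); total 3.
Path S→D→T (+1); total 4.
Path S→G→T (+1); total 5.
No residual S→T path; max flow = 5.
Certifying cut of size 5: {S→A, S→B, S→C, S→D, S→G}.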